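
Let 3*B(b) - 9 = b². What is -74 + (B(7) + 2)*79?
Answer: 4834/3 ≈ 1611.3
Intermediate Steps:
B(b) = 3 + b²/3
-74 + (B(7) + 2)*79 = -74 + ((3 + (⅓)*7²) + 2)*79 = -74 + ((3 + (⅓)*49) + 2)*79 = -74 + ((3 + 49/3) + 2)*79 = -74 + (58/3 + 2)*79 = -74 + (64/3)*79 = -74 + 5056/3 = 4834/3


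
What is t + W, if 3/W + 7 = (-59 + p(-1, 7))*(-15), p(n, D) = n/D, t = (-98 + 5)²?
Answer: 53286510/6161 ≈ 8649.0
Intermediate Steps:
t = 8649 (t = (-93)² = 8649)
W = 21/6161 (W = 3/(-7 + (-59 - 1/7)*(-15)) = 3/(-7 + (-59 - 1*⅐)*(-15)) = 3/(-7 + (-59 - ⅐)*(-15)) = 3/(-7 - 414/7*(-15)) = 3/(-7 + 6210/7) = 3/(6161/7) = 3*(7/6161) = 21/6161 ≈ 0.0034085)
t + W = 8649 + 21/6161 = 53286510/6161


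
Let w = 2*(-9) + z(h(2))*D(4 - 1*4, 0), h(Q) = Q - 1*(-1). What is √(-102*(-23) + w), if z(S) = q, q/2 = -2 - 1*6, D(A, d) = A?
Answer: 2*√582 ≈ 48.249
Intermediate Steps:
h(Q) = 1 + Q (h(Q) = Q + 1 = 1 + Q)
q = -16 (q = 2*(-2 - 1*6) = 2*(-2 - 6) = 2*(-8) = -16)
z(S) = -16
w = -18 (w = 2*(-9) - 16*(4 - 1*4) = -18 - 16*(4 - 4) = -18 - 16*0 = -18 + 0 = -18)
√(-102*(-23) + w) = √(-102*(-23) - 18) = √(2346 - 18) = √2328 = 2*√582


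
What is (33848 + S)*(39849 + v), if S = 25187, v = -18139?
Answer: 1281649850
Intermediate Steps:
(33848 + S)*(39849 + v) = (33848 + 25187)*(39849 - 18139) = 59035*21710 = 1281649850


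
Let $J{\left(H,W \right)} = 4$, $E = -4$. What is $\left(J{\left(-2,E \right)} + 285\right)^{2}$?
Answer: $83521$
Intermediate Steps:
$\left(J{\left(-2,E \right)} + 285\right)^{2} = \left(4 + 285\right)^{2} = 289^{2} = 83521$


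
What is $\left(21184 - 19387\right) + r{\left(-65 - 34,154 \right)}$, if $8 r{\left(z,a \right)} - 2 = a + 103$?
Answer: $\frac{14635}{8} \approx 1829.4$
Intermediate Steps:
$r{\left(z,a \right)} = \frac{105}{8} + \frac{a}{8}$ ($r{\left(z,a \right)} = \frac{1}{4} + \frac{a + 103}{8} = \frac{1}{4} + \frac{103 + a}{8} = \frac{1}{4} + \left(\frac{103}{8} + \frac{a}{8}\right) = \frac{105}{8} + \frac{a}{8}$)
$\left(21184 - 19387\right) + r{\left(-65 - 34,154 \right)} = \left(21184 - 19387\right) + \left(\frac{105}{8} + \frac{1}{8} \cdot 154\right) = 1797 + \left(\frac{105}{8} + \frac{77}{4}\right) = 1797 + \frac{259}{8} = \frac{14635}{8}$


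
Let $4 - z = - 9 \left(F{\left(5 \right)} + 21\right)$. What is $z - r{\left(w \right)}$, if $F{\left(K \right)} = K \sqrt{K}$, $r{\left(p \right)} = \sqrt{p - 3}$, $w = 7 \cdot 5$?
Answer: $193 - 4 \sqrt{2} + 45 \sqrt{5} \approx 287.97$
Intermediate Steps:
$w = 35$
$r{\left(p \right)} = \sqrt{-3 + p}$
$F{\left(K \right)} = K^{\frac{3}{2}}$
$z = 193 + 45 \sqrt{5}$ ($z = 4 - - 9 \left(5^{\frac{3}{2}} + 21\right) = 4 - - 9 \left(5 \sqrt{5} + 21\right) = 4 - - 9 \left(21 + 5 \sqrt{5}\right) = 4 - \left(-189 - 45 \sqrt{5}\right) = 4 + \left(189 + 45 \sqrt{5}\right) = 193 + 45 \sqrt{5} \approx 293.62$)
$z - r{\left(w \right)} = \left(193 + 45 \sqrt{5}\right) - \sqrt{-3 + 35} = \left(193 + 45 \sqrt{5}\right) - \sqrt{32} = \left(193 + 45 \sqrt{5}\right) - 4 \sqrt{2} = 193 - 4 \sqrt{2} + 45 \sqrt{5}$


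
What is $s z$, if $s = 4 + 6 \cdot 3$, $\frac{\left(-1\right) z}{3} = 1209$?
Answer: $-79794$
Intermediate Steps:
$z = -3627$ ($z = \left(-3\right) 1209 = -3627$)
$s = 22$ ($s = 4 + 18 = 22$)
$s z = 22 \left(-3627\right) = -79794$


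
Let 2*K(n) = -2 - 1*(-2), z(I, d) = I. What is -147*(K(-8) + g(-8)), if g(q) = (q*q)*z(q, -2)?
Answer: 75264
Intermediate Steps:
K(n) = 0 (K(n) = (-2 - 1*(-2))/2 = (-2 + 2)/2 = (1/2)*0 = 0)
g(q) = q**3 (g(q) = (q*q)*q = q**2*q = q**3)
-147*(K(-8) + g(-8)) = -147*(0 + (-8)**3) = -147*(0 - 512) = -147*(-512) = 75264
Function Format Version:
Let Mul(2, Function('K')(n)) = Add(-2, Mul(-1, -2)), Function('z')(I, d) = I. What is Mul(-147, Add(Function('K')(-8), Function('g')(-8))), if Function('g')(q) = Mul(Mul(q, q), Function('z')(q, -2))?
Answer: 75264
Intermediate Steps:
Function('K')(n) = 0 (Function('K')(n) = Mul(Rational(1, 2), Add(-2, Mul(-1, -2))) = Mul(Rational(1, 2), Add(-2, 2)) = Mul(Rational(1, 2), 0) = 0)
Function('g')(q) = Pow(q, 3) (Function('g')(q) = Mul(Mul(q, q), q) = Mul(Pow(q, 2), q) = Pow(q, 3))
Mul(-147, Add(Function('K')(-8), Function('g')(-8))) = Mul(-147, Add(0, Pow(-8, 3))) = Mul(-147, Add(0, -512)) = Mul(-147, -512) = 75264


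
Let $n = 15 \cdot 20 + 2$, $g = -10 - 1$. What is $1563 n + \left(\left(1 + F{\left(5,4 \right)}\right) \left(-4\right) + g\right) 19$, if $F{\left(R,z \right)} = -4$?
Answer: $472045$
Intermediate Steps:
$g = -11$ ($g = -10 - 1 = -11$)
$n = 302$ ($n = 300 + 2 = 302$)
$1563 n + \left(\left(1 + F{\left(5,4 \right)}\right) \left(-4\right) + g\right) 19 = 1563 \cdot 302 + \left(\left(1 - 4\right) \left(-4\right) - 11\right) 19 = 472026 + \left(\left(-3\right) \left(-4\right) - 11\right) 19 = 472026 + \left(12 - 11\right) 19 = 472026 + 1 \cdot 19 = 472026 + 19 = 472045$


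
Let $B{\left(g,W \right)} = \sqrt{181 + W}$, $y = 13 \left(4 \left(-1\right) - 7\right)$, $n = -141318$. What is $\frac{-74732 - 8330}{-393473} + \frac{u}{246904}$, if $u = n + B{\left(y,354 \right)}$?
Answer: $- \frac{17548238683}{48575028796} + \frac{\sqrt{535}}{246904} \approx -0.36117$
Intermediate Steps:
$y = -143$ ($y = 13 \left(-4 - 7\right) = 13 \left(-11\right) = -143$)
$u = -141318 + \sqrt{535}$ ($u = -141318 + \sqrt{181 + 354} = -141318 + \sqrt{535} \approx -1.413 \cdot 10^{5}$)
$\frac{-74732 - 8330}{-393473} + \frac{u}{246904} = \frac{-74732 - 8330}{-393473} + \frac{-141318 + \sqrt{535}}{246904} = \left(-83062\right) \left(- \frac{1}{393473}\right) + \left(-141318 + \sqrt{535}\right) \frac{1}{246904} = \frac{83062}{393473} - \left(\frac{70659}{123452} - \frac{\sqrt{535}}{246904}\right) = - \frac{17548238683}{48575028796} + \frac{\sqrt{535}}{246904}$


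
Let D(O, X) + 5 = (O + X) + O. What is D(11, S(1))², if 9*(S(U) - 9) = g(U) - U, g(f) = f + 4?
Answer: 56644/81 ≈ 699.31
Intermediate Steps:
g(f) = 4 + f
S(U) = 85/9 (S(U) = 9 + ((4 + U) - U)/9 = 9 + (⅑)*4 = 9 + 4/9 = 85/9)
D(O, X) = -5 + X + 2*O (D(O, X) = -5 + ((O + X) + O) = -5 + (X + 2*O) = -5 + X + 2*O)
D(11, S(1))² = (-5 + 85/9 + 2*11)² = (-5 + 85/9 + 22)² = (238/9)² = 56644/81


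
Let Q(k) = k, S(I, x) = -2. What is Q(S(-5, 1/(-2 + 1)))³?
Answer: -8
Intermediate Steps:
Q(S(-5, 1/(-2 + 1)))³ = (-2)³ = -8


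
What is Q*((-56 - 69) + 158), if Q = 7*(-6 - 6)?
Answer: -2772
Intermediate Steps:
Q = -84 (Q = 7*(-12) = -84)
Q*((-56 - 69) + 158) = -84*((-56 - 69) + 158) = -84*(-125 + 158) = -84*33 = -2772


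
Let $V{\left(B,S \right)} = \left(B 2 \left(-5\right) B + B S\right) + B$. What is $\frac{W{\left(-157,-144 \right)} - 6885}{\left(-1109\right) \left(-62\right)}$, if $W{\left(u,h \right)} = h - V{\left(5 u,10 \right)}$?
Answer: $\frac{3081928}{34379} \approx 89.646$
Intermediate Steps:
$V{\left(B,S \right)} = B - 10 B^{2} + B S$ ($V{\left(B,S \right)} = \left(2 B \left(-5\right) B + B S\right) + B = \left(- 10 B B + B S\right) + B = \left(- 10 B^{2} + B S\right) + B = B - 10 B^{2} + B S$)
$W{\left(u,h \right)} = h - 5 u \left(11 - 50 u\right)$ ($W{\left(u,h \right)} = h - 5 u \left(1 + 10 - 10 \cdot 5 u\right) = h - 5 u \left(1 + 10 - 50 u\right) = h - 5 u \left(11 - 50 u\right)$)
$\frac{W{\left(-157,-144 \right)} - 6885}{\left(-1109\right) \left(-62\right)} = \frac{\left(-144 - - 785 \left(11 - -7850\right)\right) - 6885}{\left(-1109\right) \left(-62\right)} = \frac{\left(-144 - - 785 \left(11 + 7850\right)\right) - 6885}{68758} = \left(\left(-144 - \left(-785\right) 7861\right) - 6885\right) \frac{1}{68758} = \left(\left(-144 + 6170885\right) - 6885\right) \frac{1}{68758} = \left(6170741 - 6885\right) \frac{1}{68758} = 6163856 \cdot \frac{1}{68758} = \frac{3081928}{34379}$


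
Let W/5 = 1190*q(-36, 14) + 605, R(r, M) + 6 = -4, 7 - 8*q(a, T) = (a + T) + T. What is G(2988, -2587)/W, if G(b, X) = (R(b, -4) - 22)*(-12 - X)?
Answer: -13184/2269 ≈ -5.8105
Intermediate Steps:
q(a, T) = 7/8 - T/4 - a/8 (q(a, T) = 7/8 - ((a + T) + T)/8 = 7/8 - ((T + a) + T)/8 = 7/8 - (a + 2*T)/8 = 7/8 + (-T/4 - a/8) = 7/8 - T/4 - a/8)
R(r, M) = -10 (R(r, M) = -6 - 4 = -10)
G(b, X) = 384 + 32*X (G(b, X) = (-10 - 22)*(-12 - X) = -32*(-12 - X) = 384 + 32*X)
W = 56725/4 (W = 5*(1190*(7/8 - 1/4*14 - 1/8*(-36)) + 605) = 5*(1190*(7/8 - 7/2 + 9/2) + 605) = 5*(1190*(15/8) + 605) = 5*(8925/4 + 605) = 5*(11345/4) = 56725/4 ≈ 14181.)
G(2988, -2587)/W = (384 + 32*(-2587))/(56725/4) = (384 - 82784)*(4/56725) = -82400*4/56725 = -13184/2269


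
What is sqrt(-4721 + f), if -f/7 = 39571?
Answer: 9*I*sqrt(3478) ≈ 530.77*I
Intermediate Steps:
f = -276997 (f = -7*39571 = -276997)
sqrt(-4721 + f) = sqrt(-4721 - 276997) = sqrt(-281718) = 9*I*sqrt(3478)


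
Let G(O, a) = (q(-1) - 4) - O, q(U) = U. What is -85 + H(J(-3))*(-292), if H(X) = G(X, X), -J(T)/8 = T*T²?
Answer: 64447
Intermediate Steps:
J(T) = -8*T³ (J(T) = -8*T*T² = -8*T³)
G(O, a) = -5 - O (G(O, a) = (-1 - 4) - O = -5 - O)
H(X) = -5 - X
-85 + H(J(-3))*(-292) = -85 + (-5 - (-8)*(-3)³)*(-292) = -85 + (-5 - (-8)*(-27))*(-292) = -85 + (-5 - 1*216)*(-292) = -85 + (-5 - 216)*(-292) = -85 - 221*(-292) = -85 + 64532 = 64447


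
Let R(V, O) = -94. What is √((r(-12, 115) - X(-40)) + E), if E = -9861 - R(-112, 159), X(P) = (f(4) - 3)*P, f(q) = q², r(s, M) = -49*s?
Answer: I*√8659 ≈ 93.054*I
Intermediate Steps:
X(P) = 13*P (X(P) = (4² - 3)*P = (16 - 3)*P = 13*P)
E = -9767 (E = -9861 - 1*(-94) = -9861 + 94 = -9767)
√((r(-12, 115) - X(-40)) + E) = √((-49*(-12) - 13*(-40)) - 9767) = √((588 - 1*(-520)) - 9767) = √((588 + 520) - 9767) = √(1108 - 9767) = √(-8659) = I*√8659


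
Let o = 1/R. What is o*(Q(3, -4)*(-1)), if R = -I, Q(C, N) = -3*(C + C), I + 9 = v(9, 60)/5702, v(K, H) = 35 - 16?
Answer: 102636/51299 ≈ 2.0007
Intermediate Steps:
v(K, H) = 19
I = -51299/5702 (I = -9 + 19/5702 = -51299/5702 ≈ -8.9967)
Q(C, N) = -6*C
R = 51299/5702 (R = -1*(-51299/5702) = 51299/5702 ≈ 8.9967)
o = 5702/51299 (o = 1/(51299/5702) = 5702/51299 ≈ 0.11115)
o*(Q(3, -4)*(-1)) = 5702*(-6*3*(-1))/51299 = 5702*(-18*(-1))/51299 = (5702/51299)*18 = 102636/51299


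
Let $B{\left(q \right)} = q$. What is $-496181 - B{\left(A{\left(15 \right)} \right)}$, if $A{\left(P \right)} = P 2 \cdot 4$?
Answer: $-496301$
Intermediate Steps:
$A{\left(P \right)} = 8 P$ ($A{\left(P \right)} = 2 P 4 = 8 P$)
$-496181 - B{\left(A{\left(15 \right)} \right)} = -496181 - 8 \cdot 15 = -496181 - 120 = -496301$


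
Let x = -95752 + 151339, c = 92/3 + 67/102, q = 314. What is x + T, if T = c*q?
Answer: 1112184/17 ≈ 65423.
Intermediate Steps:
c = 1065/34 (c = 92*(1/3) + 67*(1/102) = 92/3 + 67/102 = 1065/34 ≈ 31.324)
x = 55587
T = 167205/17 (T = (1065/34)*314 = 167205/17 ≈ 9835.6)
x + T = 55587 + 167205/17 = 1112184/17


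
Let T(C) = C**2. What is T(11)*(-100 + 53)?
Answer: -5687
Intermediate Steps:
T(11)*(-100 + 53) = 11**2*(-100 + 53) = 121*(-47) = -5687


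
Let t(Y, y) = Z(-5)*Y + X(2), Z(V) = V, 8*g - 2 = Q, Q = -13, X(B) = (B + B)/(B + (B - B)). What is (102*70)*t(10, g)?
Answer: -342720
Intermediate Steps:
X(B) = 2 (X(B) = (2*B)/(B + 0) = (2*B)/B = 2)
g = -11/8 (g = ¼ + (⅛)*(-13) = ¼ - 13/8 = -11/8 ≈ -1.3750)
t(Y, y) = 2 - 5*Y (t(Y, y) = -5*Y + 2 = 2 - 5*Y)
(102*70)*t(10, g) = (102*70)*(2 - 5*10) = 7140*(2 - 50) = 7140*(-48) = -342720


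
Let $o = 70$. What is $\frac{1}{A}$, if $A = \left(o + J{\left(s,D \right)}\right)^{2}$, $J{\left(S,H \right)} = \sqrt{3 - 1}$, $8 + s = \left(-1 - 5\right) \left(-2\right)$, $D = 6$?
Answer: $\frac{1}{\left(70 + \sqrt{2}\right)^{2}} \approx 0.00019608$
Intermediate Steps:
$s = 4$ ($s = -8 + \left(-1 - 5\right) \left(-2\right) = -8 - -12 = -8 + 12 = 4$)
$J{\left(S,H \right)} = \sqrt{2}$
$A = \left(70 + \sqrt{2}\right)^{2} \approx 5100.0$
$\frac{1}{A} = \frac{1}{\left(70 + \sqrt{2}\right)^{2}}$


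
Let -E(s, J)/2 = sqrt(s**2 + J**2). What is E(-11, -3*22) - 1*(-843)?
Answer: 843 - 22*sqrt(37) ≈ 709.18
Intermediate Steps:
E(s, J) = -2*sqrt(J**2 + s**2) (E(s, J) = -2*sqrt(s**2 + J**2) = -2*sqrt(J**2 + s**2))
E(-11, -3*22) - 1*(-843) = -2*sqrt((-3*22)**2 + (-11)**2) - 1*(-843) = -2*sqrt((-66)**2 + 121) + 843 = -2*sqrt(4356 + 121) + 843 = -22*sqrt(37) + 843 = 843 - 22*sqrt(37)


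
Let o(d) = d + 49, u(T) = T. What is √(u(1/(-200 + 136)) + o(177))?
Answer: 3*√1607/8 ≈ 15.033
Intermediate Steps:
o(d) = 49 + d
√(u(1/(-200 + 136)) + o(177)) = √(1/(-200 + 136) + (49 + 177)) = √(1/(-64) + 226) = √(-1/64 + 226) = √(14463/64) = 3*√1607/8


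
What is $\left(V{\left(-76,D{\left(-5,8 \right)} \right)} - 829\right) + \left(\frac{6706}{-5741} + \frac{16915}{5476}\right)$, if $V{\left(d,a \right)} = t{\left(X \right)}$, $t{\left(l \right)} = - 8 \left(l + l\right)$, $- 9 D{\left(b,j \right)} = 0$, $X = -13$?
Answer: $- \frac{19462434677}{31437716} \approx -619.08$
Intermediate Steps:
$D{\left(b,j \right)} = 0$ ($D{\left(b,j \right)} = \left(- \frac{1}{9}\right) 0 = 0$)
$t{\left(l \right)} = - 16 l$ ($t{\left(l \right)} = - 8 \cdot 2 l = - 16 l$)
$V{\left(d,a \right)} = 208$ ($V{\left(d,a \right)} = \left(-16\right) \left(-13\right) = 208$)
$\left(V{\left(-76,D{\left(-5,8 \right)} \right)} - 829\right) + \left(\frac{6706}{-5741} + \frac{16915}{5476}\right) = \left(208 - 829\right) + \left(\frac{6706}{-5741} + \frac{16915}{5476}\right) = -621 + \left(6706 \left(- \frac{1}{5741}\right) + 16915 \cdot \frac{1}{5476}\right) = -621 + \left(- \frac{6706}{5741} + \frac{16915}{5476}\right) = -621 + \frac{60386959}{31437716} = - \frac{19462434677}{31437716}$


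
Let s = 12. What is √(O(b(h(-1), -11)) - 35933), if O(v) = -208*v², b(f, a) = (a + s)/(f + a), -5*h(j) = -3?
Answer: 3*I*√674778/13 ≈ 189.57*I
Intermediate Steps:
h(j) = ⅗ (h(j) = -⅕*(-3) = ⅗)
b(f, a) = (12 + a)/(a + f) (b(f, a) = (a + 12)/(f + a) = (12 + a)/(a + f))
√(O(b(h(-1), -11)) - 35933) = √(-208*(12 - 11)²/(-11 + ⅗)² - 35933) = √(-208*(1/(-52/5))² - 35933) = √(-208*(-5/52*1)² - 35933) = √(-208*(-5/52)² - 35933) = √(-208*25/2704 - 35933) = √(-25/13 - 35933) = √(-467154/13) = 3*I*√674778/13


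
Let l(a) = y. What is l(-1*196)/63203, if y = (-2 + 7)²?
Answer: 25/63203 ≈ 0.00039555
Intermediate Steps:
y = 25 (y = 5² = 25)
l(a) = 25
l(-1*196)/63203 = 25/63203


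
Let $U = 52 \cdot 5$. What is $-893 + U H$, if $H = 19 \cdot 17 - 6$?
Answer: $81527$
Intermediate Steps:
$U = 260$
$H = 317$ ($H = 323 - 6 = 317$)
$-893 + U H = -893 + 260 \cdot 317 = -893 + 82420 = 81527$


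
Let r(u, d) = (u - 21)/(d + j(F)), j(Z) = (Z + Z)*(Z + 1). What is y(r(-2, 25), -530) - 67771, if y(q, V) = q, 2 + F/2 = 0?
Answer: -3320802/49 ≈ -67772.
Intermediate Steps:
F = -4 (F = -4 + 2*0 = -4 + 0 = -4)
j(Z) = 2*Z*(1 + Z) (j(Z) = (2*Z)*(1 + Z) = 2*Z*(1 + Z))
r(u, d) = (-21 + u)/(24 + d) (r(u, d) = (u - 21)/(d + 2*(-4)*(1 - 4)) = (-21 + u)/(d + 2*(-4)*(-3)) = (-21 + u)/(d + 24) = (-21 + u)/(24 + d))
y(r(-2, 25), -530) - 67771 = (-21 - 2)/(24 + 25) - 67771 = -23/49 - 67771 = -3320802/49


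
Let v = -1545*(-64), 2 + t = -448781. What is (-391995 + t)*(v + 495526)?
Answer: -499763487868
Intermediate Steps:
t = -448783 (t = -2 - 448781 = -448783)
v = 98880
(-391995 + t)*(v + 495526) = (-391995 - 448783)*(98880 + 495526) = -840778*594406 = -499763487868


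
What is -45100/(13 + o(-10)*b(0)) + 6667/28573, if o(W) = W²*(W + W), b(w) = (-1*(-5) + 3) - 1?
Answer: 1381893629/399650551 ≈ 3.4578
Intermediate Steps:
b(w) = 7 (b(w) = (5 + 3) - 1 = 8 - 1 = 7)
o(W) = 2*W³ (o(W) = W²*(2*W) = 2*W³)
-45100/(13 + o(-10)*b(0)) + 6667/28573 = -45100/(13 + (2*(-10)³)*7) + 6667/28573 = -45100/(13 + (2*(-1000))*7) + 6667*(1/28573) = -45100/(13 - 2000*7) + 6667/28573 = -45100/(13 - 14000) + 6667/28573 = -45100/(-13987) + 6667/28573 = -45100*(-1/13987) + 6667/28573 = 45100/13987 + 6667/28573 = 1381893629/399650551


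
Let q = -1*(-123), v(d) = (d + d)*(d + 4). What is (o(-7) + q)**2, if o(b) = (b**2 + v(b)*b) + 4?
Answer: 13924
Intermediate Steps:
v(d) = 2*d*(4 + d) (v(d) = (2*d)*(4 + d) = 2*d*(4 + d))
q = 123
o(b) = 4 + b**2 + 2*b**2*(4 + b) (o(b) = (b**2 + (2*b*(4 + b))*b) + 4 = (b**2 + 2*b**2*(4 + b)) + 4 = 4 + b**2 + 2*b**2*(4 + b))
(o(-7) + q)**2 = ((4 + 2*(-7)**3 + 9*(-7)**2) + 123)**2 = ((4 + 2*(-343) + 9*49) + 123)**2 = ((4 - 686 + 441) + 123)**2 = (-241 + 123)**2 = (-118)**2 = 13924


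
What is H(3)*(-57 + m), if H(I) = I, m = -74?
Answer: -393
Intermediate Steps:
H(3)*(-57 + m) = 3*(-57 - 74) = 3*(-131) = -393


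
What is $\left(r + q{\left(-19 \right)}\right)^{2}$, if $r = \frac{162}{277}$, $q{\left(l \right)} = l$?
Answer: $\frac{26020201}{76729} \approx 339.12$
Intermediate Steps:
$r = \frac{162}{277}$ ($r = 162 \cdot \frac{1}{277} = \frac{162}{277} \approx 0.58484$)
$\left(r + q{\left(-19 \right)}\right)^{2} = \left(\frac{162}{277} - 19\right)^{2} = \left(- \frac{5101}{277}\right)^{2} = \frac{26020201}{76729}$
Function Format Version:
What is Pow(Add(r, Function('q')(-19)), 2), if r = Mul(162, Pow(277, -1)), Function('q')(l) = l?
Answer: Rational(26020201, 76729) ≈ 339.12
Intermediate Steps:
r = Rational(162, 277) (r = Mul(162, Rational(1, 277)) = Rational(162, 277) ≈ 0.58484)
Pow(Add(r, Function('q')(-19)), 2) = Pow(Add(Rational(162, 277), -19), 2) = Pow(Rational(-5101, 277), 2) = Rational(26020201, 76729)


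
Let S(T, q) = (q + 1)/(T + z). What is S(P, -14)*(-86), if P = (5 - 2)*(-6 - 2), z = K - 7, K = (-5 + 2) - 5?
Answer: -86/3 ≈ -28.667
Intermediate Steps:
K = -8 (K = -3 - 5 = -8)
z = -15 (z = -8 - 7 = -15)
P = -24 (P = 3*(-8) = -24)
S(T, q) = (1 + q)/(-15 + T) (S(T, q) = (q + 1)/(T - 15) = (1 + q)/(-15 + T))
S(P, -14)*(-86) = ((1 - 14)/(-15 - 24))*(-86) = (-13/(-39))*(-86) = -1/39*(-13)*(-86) = (1/3)*(-86) = -86/3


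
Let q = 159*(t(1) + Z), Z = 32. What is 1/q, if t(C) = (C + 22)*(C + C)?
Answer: 1/12402 ≈ 8.0632e-5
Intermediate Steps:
t(C) = 2*C*(22 + C) (t(C) = (22 + C)*(2*C) = 2*C*(22 + C))
q = 12402 (q = 159*(2*1*(22 + 1) + 32) = 159*(2*1*23 + 32) = 159*(46 + 32) = 159*78 = 12402)
1/q = 1/12402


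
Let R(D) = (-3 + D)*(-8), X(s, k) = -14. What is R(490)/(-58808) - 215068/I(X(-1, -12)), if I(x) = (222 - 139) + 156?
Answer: -1580848475/1756889 ≈ -899.80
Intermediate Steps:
I(x) = 239 (I(x) = 83 + 156 = 239)
R(D) = 24 - 8*D
R(490)/(-58808) - 215068/I(X(-1, -12)) = (24 - 8*490)/(-58808) - 215068/239 = (24 - 3920)*(-1/58808) - 215068*1/239 = -3896*(-1/58808) - 215068/239 = 487/7351 - 215068/239 = -1580848475/1756889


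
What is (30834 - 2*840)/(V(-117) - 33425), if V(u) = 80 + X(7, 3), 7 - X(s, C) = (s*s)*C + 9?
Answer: -14577/16747 ≈ -0.87042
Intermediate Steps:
X(s, C) = -2 - C*s² (X(s, C) = 7 - ((s*s)*C + 9) = 7 - (s²*C + 9) = 7 - (C*s² + 9) = 7 - (9 + C*s²) = 7 + (-9 - C*s²) = -2 - C*s²)
V(u) = -69 (V(u) = 80 + (-2 - 1*3*7²) = 80 + (-2 - 1*3*49) = 80 + (-2 - 147) = 80 - 149 = -69)
(30834 - 2*840)/(V(-117) - 33425) = (30834 - 2*840)/(-69 - 33425) = (30834 - 1680)/(-33494) = 29154*(-1/33494) = -14577/16747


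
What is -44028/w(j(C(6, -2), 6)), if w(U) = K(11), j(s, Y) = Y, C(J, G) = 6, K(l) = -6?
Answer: 7338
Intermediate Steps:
w(U) = -6
-44028/w(j(C(6, -2), 6)) = -44028/(-6) = -44028*(-⅙) = 7338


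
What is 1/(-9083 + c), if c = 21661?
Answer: 1/12578 ≈ 7.9504e-5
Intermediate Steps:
1/(-9083 + c) = 1/(-9083 + 21661) = 1/12578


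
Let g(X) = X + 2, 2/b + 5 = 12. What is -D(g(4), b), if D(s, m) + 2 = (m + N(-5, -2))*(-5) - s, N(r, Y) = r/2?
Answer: -43/14 ≈ -3.0714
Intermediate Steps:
b = 2/7 (b = 2/(-5 + 12) = 2/7 ≈ 0.28571)
N(r, Y) = r/2 (N(r, Y) = r*(½) = r/2)
g(X) = 2 + X
D(s, m) = 21/2 - s - 5*m (D(s, m) = -2 + ((m + (½)*(-5))*(-5) - s) = -2 + ((m - 5/2)*(-5) - s) = -2 + ((-5/2 + m)*(-5) - s) = -2 + ((25/2 - 5*m) - s) = -2 + (25/2 - s - 5*m) = 21/2 - s - 5*m)
-D(g(4), b) = -(21/2 - (2 + 4) - 5*2/7) = -(21/2 - 1*6 - 10/7) = -(21/2 - 6 - 10/7) = -1*43/14 = -43/14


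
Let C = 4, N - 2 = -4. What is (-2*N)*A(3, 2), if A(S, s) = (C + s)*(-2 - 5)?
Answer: -168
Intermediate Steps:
N = -2 (N = 2 - 4 = -2)
A(S, s) = -28 - 7*s (A(S, s) = (4 + s)*(-2 - 5) = (4 + s)*(-7) = -28 - 7*s)
(-2*N)*A(3, 2) = (-2*(-2))*(-28 - 7*2) = 4*(-28 - 14) = 4*(-42) = -168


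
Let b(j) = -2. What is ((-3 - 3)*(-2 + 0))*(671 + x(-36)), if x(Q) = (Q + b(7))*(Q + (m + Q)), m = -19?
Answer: 49548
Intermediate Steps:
x(Q) = (-19 + 2*Q)*(-2 + Q) (x(Q) = (Q - 2)*(Q + (-19 + Q)) = (-2 + Q)*(-19 + 2*Q) = (-19 + 2*Q)*(-2 + Q))
((-3 - 3)*(-2 + 0))*(671 + x(-36)) = ((-3 - 3)*(-2 + 0))*(671 + (38 - 23*(-36) + 2*(-36)²)) = (-6*(-2))*(671 + (38 + 828 + 2*1296)) = 12*(671 + (38 + 828 + 2592)) = 12*(671 + 3458) = 12*4129 = 49548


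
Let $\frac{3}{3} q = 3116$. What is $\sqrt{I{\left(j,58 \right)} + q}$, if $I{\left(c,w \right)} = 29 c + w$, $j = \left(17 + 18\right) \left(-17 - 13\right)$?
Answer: $2 i \sqrt{6819} \approx 165.15 i$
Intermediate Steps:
$j = -1050$ ($j = 35 \left(-30\right) = -1050$)
$I{\left(c,w \right)} = w + 29 c$
$q = 3116$
$\sqrt{I{\left(j,58 \right)} + q} = \sqrt{\left(58 + 29 \left(-1050\right)\right) + 3116} = \sqrt{\left(58 - 30450\right) + 3116} = \sqrt{-30392 + 3116} = \sqrt{-27276} = 2 i \sqrt{6819}$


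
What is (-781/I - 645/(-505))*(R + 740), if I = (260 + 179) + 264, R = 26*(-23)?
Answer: 1676452/71003 ≈ 23.611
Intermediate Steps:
R = -598
I = 703 (I = 439 + 264 = 703)
(-781/I - 645/(-505))*(R + 740) = (-781/703 - 645/(-505))*(-598 + 740) = (-781*1/703 - 645*(-1/505))*142 = (-781/703 + 129/101)*142 = (11806/71003)*142 = 1676452/71003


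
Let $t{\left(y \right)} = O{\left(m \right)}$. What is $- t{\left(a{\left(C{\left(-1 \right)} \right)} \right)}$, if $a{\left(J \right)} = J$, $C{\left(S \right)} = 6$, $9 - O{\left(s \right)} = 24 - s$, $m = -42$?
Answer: $57$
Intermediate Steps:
$O{\left(s \right)} = -15 + s$ ($O{\left(s \right)} = 9 - \left(24 - s\right) = 9 + \left(-24 + s\right) = -15 + s$)
$t{\left(y \right)} = -57$ ($t{\left(y \right)} = -15 - 42 = -57$)
$- t{\left(a{\left(C{\left(-1 \right)} \right)} \right)} = \left(-1\right) \left(-57\right) = 57$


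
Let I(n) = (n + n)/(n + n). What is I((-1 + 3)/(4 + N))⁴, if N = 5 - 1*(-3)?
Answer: 1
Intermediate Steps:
N = 8 (N = 5 + 3 = 8)
I(n) = 1 (I(n) = (2*n)/((2*n)) = (2*n)*(1/(2*n)) = 1)
I((-1 + 3)/(4 + N))⁴ = 1⁴ = 1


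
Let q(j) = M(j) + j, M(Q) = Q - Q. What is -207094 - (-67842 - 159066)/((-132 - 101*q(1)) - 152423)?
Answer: -7903592143/38164 ≈ -2.0710e+5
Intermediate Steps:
M(Q) = 0
q(j) = j (q(j) = 0 + j = j)
-207094 - (-67842 - 159066)/((-132 - 101*q(1)) - 152423) = -207094 - (-67842 - 159066)/((-132 - 101*1) - 152423) = -207094 - (-226908)/((-132 - 101) - 152423) = -207094 - (-226908)/(-233 - 152423) = -207094 - (-226908)/(-152656) = -207094 - (-226908)*(-1)/152656 = -207094 - 1*56727/38164 = -207094 - 56727/38164 = -7903592143/38164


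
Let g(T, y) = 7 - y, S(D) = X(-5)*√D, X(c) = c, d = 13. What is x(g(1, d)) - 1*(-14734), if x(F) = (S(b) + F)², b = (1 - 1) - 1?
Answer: 14745 + 60*I ≈ 14745.0 + 60.0*I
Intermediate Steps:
b = -1 (b = 0 - 1 = -1)
S(D) = -5*√D
x(F) = (F - 5*I)² (x(F) = (-5*I + F)² = (F - 5*I)²)
x(g(1, d)) - 1*(-14734) = ((7 - 1*13) - 5*I)² - 1*(-14734) = ((7 - 13) - 5*I)² + 14734 = (-6 - 5*I)² + 14734 = 14734 + (-6 - 5*I)²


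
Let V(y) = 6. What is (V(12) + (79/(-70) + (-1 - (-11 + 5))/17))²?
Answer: 37785609/1416100 ≈ 26.683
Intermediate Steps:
(V(12) + (79/(-70) + (-1 - (-11 + 5))/17))² = (6 + (79/(-70) + (-1 - (-11 + 5))/17))² = (6 + (79*(-1/70) + (-1 - 1*(-6))*(1/17)))² = (6 + (-79/70 + (-1 + 6)*(1/17)))² = (6 + (-79/70 + 5*(1/17)))² = (6 + (-79/70 + 5/17))² = (6 - 993/1190)² = (6147/1190)² = 37785609/1416100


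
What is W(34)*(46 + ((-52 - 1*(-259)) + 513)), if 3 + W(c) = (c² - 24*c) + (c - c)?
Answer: 258142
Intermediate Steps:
W(c) = -3 + c² - 24*c (W(c) = -3 + ((c² - 24*c) + (c - c)) = -3 + ((c² - 24*c) + 0) = -3 + (c² - 24*c) = -3 + c² - 24*c)
W(34)*(46 + ((-52 - 1*(-259)) + 513)) = (-3 + 34² - 24*34)*(46 + ((-52 - 1*(-259)) + 513)) = (-3 + 1156 - 816)*(46 + ((-52 + 259) + 513)) = 337*(46 + (207 + 513)) = 337*(46 + 720) = 337*766 = 258142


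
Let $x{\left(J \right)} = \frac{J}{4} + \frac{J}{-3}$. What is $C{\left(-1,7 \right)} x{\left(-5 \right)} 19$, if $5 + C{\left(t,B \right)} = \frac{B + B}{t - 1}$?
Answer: $-95$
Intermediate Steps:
$x{\left(J \right)} = - \frac{J}{12}$ ($x{\left(J \right)} = J \frac{1}{4} + J \left(- \frac{1}{3}\right) = \frac{J}{4} - \frac{J}{3} = - \frac{J}{12}$)
$C{\left(t,B \right)} = -5 + \frac{2 B}{-1 + t}$ ($C{\left(t,B \right)} = -5 + \frac{B + B}{t - 1} = -5 + \frac{2 B}{-1 + t}$)
$C{\left(-1,7 \right)} x{\left(-5 \right)} 19 = \frac{5 - -5 + 2 \cdot 7}{-1 - 1} \left(\left(- \frac{1}{12}\right) \left(-5\right)\right) 19 = \frac{5 + 5 + 14}{-2} \cdot \frac{5}{12} \cdot 19 = \left(- \frac{1}{2}\right) 24 \cdot \frac{5}{12} \cdot 19 = \left(-12\right) \frac{5}{12} \cdot 19 = \left(-5\right) 19 = -95$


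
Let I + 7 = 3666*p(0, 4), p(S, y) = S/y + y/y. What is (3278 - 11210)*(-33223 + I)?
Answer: 234501648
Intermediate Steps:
p(S, y) = 1 + S/y (p(S, y) = S/y + 1 = 1 + S/y)
I = 3659 (I = -7 + 3666*((0 + 4)/4) = -7 + 3666*((1/4)*4) = -7 + 3666*1 = -7 + 3666 = 3659)
(3278 - 11210)*(-33223 + I) = (3278 - 11210)*(-33223 + 3659) = -7932*(-29564) = 234501648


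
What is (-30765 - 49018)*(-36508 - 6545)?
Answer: 3434897499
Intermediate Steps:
(-30765 - 49018)*(-36508 - 6545) = -79783*(-43053) = 3434897499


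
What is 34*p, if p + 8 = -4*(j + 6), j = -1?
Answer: -952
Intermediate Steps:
p = -28 (p = -8 - 4*(-1 + 6) = -8 - 4*5 = -8 - 20 = -28)
34*p = 34*(-28) = -952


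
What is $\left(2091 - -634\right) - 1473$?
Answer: $1252$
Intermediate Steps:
$\left(2091 - -634\right) - 1473 = \left(2091 + 634\right) - 1473 = 2725 - 1473 = 1252$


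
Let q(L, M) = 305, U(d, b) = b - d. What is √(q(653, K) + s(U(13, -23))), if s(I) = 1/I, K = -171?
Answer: √10979/6 ≈ 17.463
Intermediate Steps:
√(q(653, K) + s(U(13, -23))) = √(305 + 1/(-23 - 1*13)) = √(305 + 1/(-23 - 13)) = √(305 + 1/(-36)) = √(305 - 1/36) = √(10979/36) = √10979/6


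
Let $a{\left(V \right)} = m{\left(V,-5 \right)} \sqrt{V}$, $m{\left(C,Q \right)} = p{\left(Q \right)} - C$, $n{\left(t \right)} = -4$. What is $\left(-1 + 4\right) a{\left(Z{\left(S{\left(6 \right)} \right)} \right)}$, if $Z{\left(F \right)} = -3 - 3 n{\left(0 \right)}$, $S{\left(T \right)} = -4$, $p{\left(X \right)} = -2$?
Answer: $-99$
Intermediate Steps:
$m{\left(C,Q \right)} = -2 - C$
$Z{\left(F \right)} = 9$ ($Z{\left(F \right)} = -3 - -12 = -3 + 12 = 9$)
$a{\left(V \right)} = \sqrt{V} \left(-2 - V\right)$ ($a{\left(V \right)} = \left(-2 - V\right) \sqrt{V} = \sqrt{V} \left(-2 - V\right)$)
$\left(-1 + 4\right) a{\left(Z{\left(S{\left(6 \right)} \right)} \right)} = \left(-1 + 4\right) \sqrt{9} \left(-2 - 9\right) = 3 \cdot 3 \left(-2 - 9\right) = 3 \cdot 3 \left(-11\right) = 3 \left(-33\right) = -99$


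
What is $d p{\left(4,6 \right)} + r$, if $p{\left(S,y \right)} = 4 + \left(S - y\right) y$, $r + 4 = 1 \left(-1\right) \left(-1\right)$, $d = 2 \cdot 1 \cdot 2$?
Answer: $-35$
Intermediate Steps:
$d = 4$ ($d = 2 \cdot 2 = 4$)
$r = -3$ ($r = -4 + 1 \left(-1\right) \left(-1\right) = -4 - -1 = -4 + 1 = -3$)
$p{\left(S,y \right)} = 4 + y \left(S - y\right)$
$d p{\left(4,6 \right)} + r = 4 \left(4 - 6^{2} + 4 \cdot 6\right) - 3 = 4 \left(4 - 36 + 24\right) - 3 = 4 \left(-8\right) - 3 = -32 - 3 = -35$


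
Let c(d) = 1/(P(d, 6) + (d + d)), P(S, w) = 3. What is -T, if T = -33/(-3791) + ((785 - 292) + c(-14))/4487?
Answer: -50422059/425255425 ≈ -0.11857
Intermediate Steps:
c(d) = 1/(3 + 2*d) (c(d) = 1/(3 + (d + d)) = 1/(3 + 2*d))
T = 50422059/425255425 (T = -33/(-3791) + ((785 - 292) + 1/(3 + 2*(-14)))/4487 = -33*(-1/3791) + (493 + 1/(3 - 28))*(1/4487) = 33/3791 + (493 + 1/(-25))*(1/4487) = 33/3791 + (493 - 1/25)*(1/4487) = 33/3791 + (12324/25)*(1/4487) = 33/3791 + 12324/112175 = 50422059/425255425 ≈ 0.11857)
-T = -1*50422059/425255425 = -50422059/425255425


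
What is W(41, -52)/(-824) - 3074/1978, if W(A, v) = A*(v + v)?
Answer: 368826/101867 ≈ 3.6207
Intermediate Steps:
W(A, v) = 2*A*v (W(A, v) = A*(2*v) = 2*A*v)
W(41, -52)/(-824) - 3074/1978 = (2*41*(-52))/(-824) - 3074/1978 = -4264*(-1/824) - 3074*1/1978 = 533/103 - 1537/989 = 368826/101867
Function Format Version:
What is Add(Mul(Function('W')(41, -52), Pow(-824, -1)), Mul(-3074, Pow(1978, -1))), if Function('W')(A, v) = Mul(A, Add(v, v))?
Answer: Rational(368826, 101867) ≈ 3.6207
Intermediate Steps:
Function('W')(A, v) = Mul(2, A, v) (Function('W')(A, v) = Mul(A, Mul(2, v)) = Mul(2, A, v))
Add(Mul(Function('W')(41, -52), Pow(-824, -1)), Mul(-3074, Pow(1978, -1))) = Add(Mul(Mul(2, 41, -52), Pow(-824, -1)), Mul(-3074, Pow(1978, -1))) = Add(Mul(-4264, Rational(-1, 824)), Mul(-3074, Rational(1, 1978))) = Add(Rational(533, 103), Rational(-1537, 989)) = Rational(368826, 101867)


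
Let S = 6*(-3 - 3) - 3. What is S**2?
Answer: 1521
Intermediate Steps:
S = -39 (S = 6*(-6) - 3 = -36 - 3 = -39)
S**2 = (-39)**2 = 1521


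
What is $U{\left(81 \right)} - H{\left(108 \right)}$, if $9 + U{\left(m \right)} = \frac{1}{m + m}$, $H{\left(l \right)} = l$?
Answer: $- \frac{18953}{162} \approx -116.99$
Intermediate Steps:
$U{\left(m \right)} = -9 + \frac{1}{2 m}$ ($U{\left(m \right)} = -9 + \frac{1}{m + m} = -9 + \frac{1}{2 m}$)
$U{\left(81 \right)} - H{\left(108 \right)} = \left(-9 + \frac{1}{2 \cdot 81}\right) - 108 = \left(-9 + \frac{1}{2} \cdot \frac{1}{81}\right) - 108 = \left(-9 + \frac{1}{162}\right) - 108 = - \frac{1457}{162} - 108 = - \frac{18953}{162}$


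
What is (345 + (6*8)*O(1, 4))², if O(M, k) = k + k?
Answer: 531441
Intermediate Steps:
O(M, k) = 2*k
(345 + (6*8)*O(1, 4))² = (345 + (6*8)*(2*4))² = (345 + 48*8)² = (345 + 384)² = 729² = 531441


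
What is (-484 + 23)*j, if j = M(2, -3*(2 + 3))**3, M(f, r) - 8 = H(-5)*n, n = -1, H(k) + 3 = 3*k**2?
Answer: 120848384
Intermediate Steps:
H(k) = -3 + 3*k**2
M(f, r) = -64 (M(f, r) = 8 + (-3 + 3*(-5)**2)*(-1) = 8 + (-3 + 3*25)*(-1) = 8 + (-3 + 75)*(-1) = 8 + 72*(-1) = 8 - 72 = -64)
j = -262144 (j = (-64)**3 = -262144)
(-484 + 23)*j = (-484 + 23)*(-262144) = -461*(-262144) = 120848384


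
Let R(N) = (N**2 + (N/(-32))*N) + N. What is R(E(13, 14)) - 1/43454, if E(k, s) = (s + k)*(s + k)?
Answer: 358452024257/695264 ≈ 5.1556e+5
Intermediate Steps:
E(k, s) = (k + s)**2 (E(k, s) = (k + s)*(k + s) = (k + s)**2)
R(N) = N + 31*N**2/32 (R(N) = (N**2 + (N*(-1/32))*N) + N = (N**2 + (-N/32)*N) + N = (N**2 - N**2/32) + N = 31*N**2/32 + N = N + 31*N**2/32)
R(E(13, 14)) - 1/43454 = (13 + 14)**2*(32 + 31*(13 + 14)**2)/32 - 1/43454 = (1/32)*27**2*(32 + 31*27**2) - 1*1/43454 = (1/32)*729*(32 + 31*729) - 1/43454 = (1/32)*729*(32 + 22599) - 1/43454 = (1/32)*729*22631 - 1/43454 = 16497999/32 - 1/43454 = 358452024257/695264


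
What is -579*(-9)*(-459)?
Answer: -2391849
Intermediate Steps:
-579*(-9)*(-459) = 5211*(-459) = -2391849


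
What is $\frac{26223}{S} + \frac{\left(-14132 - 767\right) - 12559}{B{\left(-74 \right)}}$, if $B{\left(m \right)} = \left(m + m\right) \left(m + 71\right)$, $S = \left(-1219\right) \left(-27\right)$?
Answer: $- \frac{49560119}{811854} \approx -61.046$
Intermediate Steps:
$S = 32913$
$B{\left(m \right)} = 2 m \left(71 + m\right)$
$\frac{26223}{S} + \frac{\left(-14132 - 767\right) - 12559}{B{\left(-74 \right)}} = \frac{26223}{32913} + \frac{\left(-14132 - 767\right) - 12559}{2 \left(-74\right) \left(71 - 74\right)} = 26223 \cdot \frac{1}{32913} + \frac{-14899 - 12559}{2 \left(-74\right) \left(-3\right)} = \frac{8741}{10971} - \frac{27458}{444} = \frac{8741}{10971} - \frac{13729}{222} = - \frac{49560119}{811854}$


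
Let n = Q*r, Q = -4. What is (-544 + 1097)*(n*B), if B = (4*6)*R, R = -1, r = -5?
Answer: -265440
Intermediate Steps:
B = -24 (B = (4*6)*(-1) = 24*(-1) = -24)
n = 20 (n = -4*(-5) = 20)
(-544 + 1097)*(n*B) = (-544 + 1097)*(20*(-24)) = 553*(-480) = -265440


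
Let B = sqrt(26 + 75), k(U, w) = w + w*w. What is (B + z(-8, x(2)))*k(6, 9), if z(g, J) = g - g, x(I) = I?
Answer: 90*sqrt(101) ≈ 904.49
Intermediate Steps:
k(U, w) = w + w**2
z(g, J) = 0
B = sqrt(101) ≈ 10.050
(B + z(-8, x(2)))*k(6, 9) = (sqrt(101) + 0)*(9*(1 + 9)) = sqrt(101)*(9*10) = sqrt(101)*90 = 90*sqrt(101)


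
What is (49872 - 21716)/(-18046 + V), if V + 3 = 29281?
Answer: 7039/2808 ≈ 2.5068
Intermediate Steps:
V = 29278 (V = -3 + 29281 = 29278)
(49872 - 21716)/(-18046 + V) = (49872 - 21716)/(-18046 + 29278) = 28156/11232 = 28156*(1/11232) = 7039/2808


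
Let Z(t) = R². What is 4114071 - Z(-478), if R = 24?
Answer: 4113495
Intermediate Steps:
Z(t) = 576 (Z(t) = 24² = 576)
4114071 - Z(-478) = 4114071 - 1*576 = 4114071 - 576 = 4113495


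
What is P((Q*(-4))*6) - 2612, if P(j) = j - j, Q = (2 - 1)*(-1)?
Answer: -2612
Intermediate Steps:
Q = -1 (Q = 1*(-1) = -1)
P(j) = 0
P((Q*(-4))*6) - 2612 = 0 - 2612 = -2612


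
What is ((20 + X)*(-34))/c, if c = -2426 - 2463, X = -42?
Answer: -748/4889 ≈ -0.15300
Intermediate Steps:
c = -4889
((20 + X)*(-34))/c = ((20 - 42)*(-34))/(-4889) = -22*(-34)*(-1/4889) = 748*(-1/4889) = -748/4889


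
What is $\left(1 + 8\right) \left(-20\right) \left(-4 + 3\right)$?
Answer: $180$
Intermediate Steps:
$\left(1 + 8\right) \left(-20\right) \left(-4 + 3\right) = 9 \left(-20\right) \left(-1\right) = \left(-180\right) \left(-1\right) = 180$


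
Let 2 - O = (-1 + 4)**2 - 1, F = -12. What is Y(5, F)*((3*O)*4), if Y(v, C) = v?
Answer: -360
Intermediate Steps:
O = -6 (O = 2 - ((-1 + 4)**2 - 1) = 2 - (3**2 - 1) = 2 - (9 - 1) = 2 - 1*8 = 2 - 8 = -6)
Y(5, F)*((3*O)*4) = 5*((3*(-6))*4) = 5*(-18*4) = 5*(-72) = -360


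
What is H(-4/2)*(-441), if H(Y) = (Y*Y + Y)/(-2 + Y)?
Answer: 441/2 ≈ 220.50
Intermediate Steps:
H(Y) = (Y + Y²)/(-2 + Y) (H(Y) = (Y² + Y)/(-2 + Y) = (Y + Y²)/(-2 + Y))
H(-4/2)*(-441) = ((-4/2)*(1 - 4/2)/(-2 - 4/2))*(-441) = (((½)*(-4))*(1 + (½)*(-4))/(-2 + (½)*(-4)))*(-441) = -2*(1 - 2)/(-2 - 2)*(-441) = -2*(-1)/(-4)*(-441) = -2*(-¼)*(-1)*(-441) = -½*(-441) = 441/2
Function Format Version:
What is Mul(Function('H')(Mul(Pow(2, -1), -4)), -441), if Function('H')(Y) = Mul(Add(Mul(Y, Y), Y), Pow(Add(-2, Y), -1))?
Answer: Rational(441, 2) ≈ 220.50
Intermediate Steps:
Function('H')(Y) = Mul(Pow(Add(-2, Y), -1), Add(Y, Pow(Y, 2))) (Function('H')(Y) = Mul(Add(Pow(Y, 2), Y), Pow(Add(-2, Y), -1)) = Mul(Add(Y, Pow(Y, 2)), Pow(Add(-2, Y), -1)) = Mul(Pow(Add(-2, Y), -1), Add(Y, Pow(Y, 2))))
Mul(Function('H')(Mul(Pow(2, -1), -4)), -441) = Mul(Mul(Mul(Pow(2, -1), -4), Pow(Add(-2, Mul(Pow(2, -1), -4)), -1), Add(1, Mul(Pow(2, -1), -4))), -441) = Mul(Mul(Mul(Rational(1, 2), -4), Pow(Add(-2, Mul(Rational(1, 2), -4)), -1), Add(1, Mul(Rational(1, 2), -4))), -441) = Mul(Mul(-2, Pow(Add(-2, -2), -1), Add(1, -2)), -441) = Mul(Mul(-2, Pow(-4, -1), -1), -441) = Mul(Mul(-2, Rational(-1, 4), -1), -441) = Mul(Rational(-1, 2), -441) = Rational(441, 2)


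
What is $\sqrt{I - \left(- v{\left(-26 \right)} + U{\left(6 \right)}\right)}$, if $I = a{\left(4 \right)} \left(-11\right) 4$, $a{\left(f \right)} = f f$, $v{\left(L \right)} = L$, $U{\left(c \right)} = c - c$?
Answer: $i \sqrt{730} \approx 27.019 i$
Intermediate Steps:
$U{\left(c \right)} = 0$
$a{\left(f \right)} = f^{2}$
$I = -704$ ($I = 4^{2} \left(-11\right) 4 = 16 \left(-11\right) 4 = \left(-176\right) 4 = -704$)
$\sqrt{I - \left(- v{\left(-26 \right)} + U{\left(6 \right)}\right)} = \sqrt{-704 - 26} = \sqrt{-730} = i \sqrt{730}$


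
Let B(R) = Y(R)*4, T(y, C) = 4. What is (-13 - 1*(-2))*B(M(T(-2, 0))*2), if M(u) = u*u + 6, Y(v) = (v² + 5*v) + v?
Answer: -96800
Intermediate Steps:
Y(v) = v² + 6*v
M(u) = 6 + u² (M(u) = u² + 6 = 6 + u²)
B(R) = 4*R*(6 + R) (B(R) = (R*(6 + R))*4 = 4*R*(6 + R))
(-13 - 1*(-2))*B(M(T(-2, 0))*2) = (-13 - 1*(-2))*(4*((6 + 4²)*2)*(6 + (6 + 4²)*2)) = (-13 + 2)*(4*((6 + 16)*2)*(6 + (6 + 16)*2)) = -44*22*2*(6 + 22*2) = -44*44*(6 + 44) = -44*44*50 = -11*8800 = -96800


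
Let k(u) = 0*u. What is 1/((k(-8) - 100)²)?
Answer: 1/10000 ≈ 0.00010000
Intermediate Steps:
k(u) = 0
1/((k(-8) - 100)²) = 1/((0 - 100)²) = 1/((-100)²) = 1/10000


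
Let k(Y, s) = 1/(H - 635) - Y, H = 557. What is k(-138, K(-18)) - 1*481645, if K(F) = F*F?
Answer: -37557547/78 ≈ -4.8151e+5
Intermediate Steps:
K(F) = F**2
k(Y, s) = -1/78 - Y (k(Y, s) = 1/(557 - 635) - Y = 1/(-78) - Y = -1/78 - Y)
k(-138, K(-18)) - 1*481645 = (-1/78 - 1*(-138)) - 1*481645 = (-1/78 + 138) - 481645 = 10763/78 - 481645 = -37557547/78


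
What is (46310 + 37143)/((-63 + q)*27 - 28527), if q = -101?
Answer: -83453/32955 ≈ -2.5323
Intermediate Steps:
(46310 + 37143)/((-63 + q)*27 - 28527) = (46310 + 37143)/((-63 - 101)*27 - 28527) = 83453/(-164*27 - 28527) = 83453/(-4428 - 28527) = 83453/(-32955) = 83453*(-1/32955) = -83453/32955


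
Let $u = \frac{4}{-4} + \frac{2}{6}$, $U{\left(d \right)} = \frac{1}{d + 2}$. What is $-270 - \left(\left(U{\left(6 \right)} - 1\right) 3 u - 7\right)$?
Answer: $- \frac{1059}{4} \approx -264.75$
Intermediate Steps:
$U{\left(d \right)} = \frac{1}{2 + d}$
$u = - \frac{2}{3}$ ($u = 4 \left(- \frac{1}{4}\right) + 2 \cdot \frac{1}{6} = -1 + \frac{1}{3} = - \frac{2}{3} \approx -0.66667$)
$-270 - \left(\left(U{\left(6 \right)} - 1\right) 3 u - 7\right) = -270 - \left(\left(\frac{1}{2 + 6} - 1\right) 3 \left(- \frac{2}{3}\right) - 7\right) = -270 - \left(\left(\frac{1}{8} - 1\right) 3 \left(- \frac{2}{3}\right) - 7\right) = -270 - \left(\left(- \frac{7}{8}\right) 3 \left(- \frac{2}{3}\right) - 7\right) = -270 - \left(\left(- \frac{21}{8}\right) \left(- \frac{2}{3}\right) - 7\right) = -270 - \left(\frac{7}{4} - 7\right) = -270 - - \frac{21}{4} = -270 + \frac{21}{4} = - \frac{1059}{4}$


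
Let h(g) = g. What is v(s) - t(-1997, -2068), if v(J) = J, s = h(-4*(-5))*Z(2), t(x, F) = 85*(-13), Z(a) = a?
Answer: 1145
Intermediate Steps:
t(x, F) = -1105
s = 40 (s = -4*(-5)*2 = 20*2 = 40)
v(s) - t(-1997, -2068) = 40 - 1*(-1105) = 40 + 1105 = 1145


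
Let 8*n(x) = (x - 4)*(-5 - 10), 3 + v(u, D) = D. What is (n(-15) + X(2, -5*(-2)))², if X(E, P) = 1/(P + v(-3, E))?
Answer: 6620329/5184 ≈ 1277.1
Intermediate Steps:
v(u, D) = -3 + D
n(x) = 15/2 - 15*x/8 (n(x) = ((x - 4)*(-5 - 10))/8 = ((-4 + x)*(-15))/8 = (60 - 15*x)/8 = 15/2 - 15*x/8)
X(E, P) = 1/(-3 + E + P) (X(E, P) = 1/(P + (-3 + E)) = 1/(-3 + E + P))
(n(-15) + X(2, -5*(-2)))² = ((15/2 - 15/8*(-15)) + 1/(-3 + 2 - 5*(-2)))² = ((15/2 + 225/8) + 1/(-3 + 2 + 10))² = (285/8 + 1/9)² = (285/8 + ⅑)² = (2573/72)² = 6620329/5184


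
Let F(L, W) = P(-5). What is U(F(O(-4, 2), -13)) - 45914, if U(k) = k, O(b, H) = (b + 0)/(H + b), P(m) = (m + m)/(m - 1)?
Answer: -137737/3 ≈ -45912.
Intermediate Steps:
P(m) = 2*m/(-1 + m) (P(m) = (2*m)/(-1 + m) = 2*m/(-1 + m))
O(b, H) = b/(H + b)
F(L, W) = 5/3 (F(L, W) = 2*(-5)/(-1 - 5) = 2*(-5)/(-6) = 2*(-5)*(-1/6) = 5/3)
U(F(O(-4, 2), -13)) - 45914 = 5/3 - 45914 = -137737/3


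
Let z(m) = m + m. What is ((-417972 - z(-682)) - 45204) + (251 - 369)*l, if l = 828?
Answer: -559516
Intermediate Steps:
z(m) = 2*m
((-417972 - z(-682)) - 45204) + (251 - 369)*l = ((-417972 - 2*(-682)) - 45204) + (251 - 369)*828 = ((-417972 - 1*(-1364)) - 45204) - 118*828 = ((-417972 + 1364) - 45204) - 97704 = (-416608 - 45204) - 97704 = -461812 - 97704 = -559516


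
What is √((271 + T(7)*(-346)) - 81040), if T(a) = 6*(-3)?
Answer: I*√74541 ≈ 273.02*I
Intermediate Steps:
T(a) = -18
√((271 + T(7)*(-346)) - 81040) = √((271 - 18*(-346)) - 81040) = √((271 + 6228) - 81040) = √(6499 - 81040) = √(-74541) = I*√74541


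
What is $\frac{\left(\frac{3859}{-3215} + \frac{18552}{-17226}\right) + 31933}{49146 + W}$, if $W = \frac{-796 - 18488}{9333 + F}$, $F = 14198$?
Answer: $\frac{3467634429243278}{5337101869499565} \approx 0.64972$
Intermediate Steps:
$W = - \frac{19284}{23531}$ ($W = \frac{-796 - 18488}{9333 + 14198} = - \frac{19284}{23531} \approx -0.81951$)
$\frac{\left(\frac{3859}{-3215} + \frac{18552}{-17226}\right) + 31933}{49146 + W} = \frac{\left(\frac{3859}{-3215} + \frac{18552}{-17226}\right) + 31933}{49146 - \frac{19284}{23531}} = \frac{\left(3859 \left(- \frac{1}{3215}\right) + 18552 \left(- \frac{1}{17226}\right)\right) + 31933}{\frac{1156435242}{23531}} = \left(\left(- \frac{3859}{3215} - \frac{3092}{2871}\right) + 31933\right) \frac{23531}{1156435242} = \left(- \frac{21019969}{9230265} + 31933\right) \frac{23531}{1156435242} = \frac{294729032276}{9230265} \cdot \frac{23531}{1156435242} = \frac{3467634429243278}{5337101869499565}$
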